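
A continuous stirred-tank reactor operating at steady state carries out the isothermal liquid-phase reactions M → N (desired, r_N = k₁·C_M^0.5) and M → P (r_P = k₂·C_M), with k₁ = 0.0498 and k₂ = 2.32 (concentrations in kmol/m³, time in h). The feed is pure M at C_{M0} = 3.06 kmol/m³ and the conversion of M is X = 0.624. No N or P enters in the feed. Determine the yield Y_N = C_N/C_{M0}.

Exit C_M = C_{M0}(1−X) = 3.06×0.376 = 1.151 kmol/m³.
A CSTR operates uniformly at the exit composition, giving r_N = 0.05342 and r_P = 2.669 (each k·C_M^n at C_M = 1.151).
Fraction of consumed M going to N: r_N/(r_N+r_P) = 0.01962.
C_N = 0.01962·C_{M0}·X = 0.01962×3.06×0.624 = 0.0375 kmol/m³; Y_N = C_N/C_{M0} = 0.0122.

0.0122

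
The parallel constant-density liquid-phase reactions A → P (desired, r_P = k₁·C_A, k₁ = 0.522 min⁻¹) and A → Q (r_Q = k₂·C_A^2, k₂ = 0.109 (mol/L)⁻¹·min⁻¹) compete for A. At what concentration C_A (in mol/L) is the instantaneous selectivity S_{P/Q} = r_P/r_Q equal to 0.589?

8.13 mol/L

S_{P/Q} = (k₁/k₂)·C_A⁻¹ ⇒ C_A = (S·k₂/k₁)^(-1).
= (0.589×0.109/0.522)^(-1) = (0.1230)^(-1) = 8.13 mol/L.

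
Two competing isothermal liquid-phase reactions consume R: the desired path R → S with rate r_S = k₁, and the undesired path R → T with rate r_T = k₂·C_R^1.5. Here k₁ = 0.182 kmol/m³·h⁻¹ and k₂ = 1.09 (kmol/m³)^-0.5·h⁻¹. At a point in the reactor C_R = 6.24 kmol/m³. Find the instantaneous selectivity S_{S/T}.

S_{S/T} = r_S/r_T = (k₁)/(k₂·C_R^1.5) = (k₁/k₂)·C_R^-1.5.
= (0.182) / (1.09×6.240^1.5) = 0.1820/16.99 = 0.0107.

0.0107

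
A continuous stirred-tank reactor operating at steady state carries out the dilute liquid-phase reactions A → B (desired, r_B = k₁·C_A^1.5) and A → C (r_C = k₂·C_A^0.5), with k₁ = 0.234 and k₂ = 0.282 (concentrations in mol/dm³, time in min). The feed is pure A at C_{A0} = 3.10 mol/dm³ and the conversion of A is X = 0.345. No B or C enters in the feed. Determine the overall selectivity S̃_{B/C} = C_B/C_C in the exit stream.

1.68

Exit C_A = C_{A0}(1−X) = 3.10×0.655 = 2.030 mol/dm³.
A CSTR operates uniformly at the exit composition, giving r_B = 0.6770 and r_C = 0.4018 (each k·C_A^n at C_A = 2.030).
Overall selectivity = C_B/C_C = r_Bτ/(r_Cτ) = r_B/r_C = 1.68.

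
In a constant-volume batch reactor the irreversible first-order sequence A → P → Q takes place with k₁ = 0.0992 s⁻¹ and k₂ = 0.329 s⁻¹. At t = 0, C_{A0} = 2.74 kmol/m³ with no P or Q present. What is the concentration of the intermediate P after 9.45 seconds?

0.410 kmol/m³

Solving the coupled first-order balances gives C_P(t) = [k₁/(k₂−k₁)]·C_{A0}·(e^(−k₁t) − e^(−k₂t)).
e^(−k₁t) = e^(−0.0992×9.45) = e^(−0.9374) = 0.3916; e^(−k₂t) = e^(−3.109) = 0.04464.
C_P = 0.0992×2.74/(0.329−0.0992) × (0.3916−0.04464) = 1.183×0.3470 = 0.4104 kmol/m³.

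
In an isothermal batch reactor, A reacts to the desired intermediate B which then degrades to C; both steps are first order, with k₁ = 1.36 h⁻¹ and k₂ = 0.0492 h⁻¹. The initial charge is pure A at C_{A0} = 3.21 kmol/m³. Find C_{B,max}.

For a first-order series the maximum intermediate yield is C_{B,max}/C_{A0} = (k₁/k₂)^[k₂/(k₂−k₁)].
= (1.36/0.0492)^(0.0492/(0.0492−1.36)) = (27.64)^(-0.03753) = 0.8829.
C_{B,max} = 0.8829×3.21 = 2.83 kmol/m³.

2.83 kmol/m³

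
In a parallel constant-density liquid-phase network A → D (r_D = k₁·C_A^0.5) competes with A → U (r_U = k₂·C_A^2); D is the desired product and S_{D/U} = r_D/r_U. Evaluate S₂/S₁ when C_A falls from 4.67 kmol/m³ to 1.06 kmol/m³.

9.25

S_{D/U} = (k₁/k₂)·C_A^-1.5, so S₂/S₁ = (C_{A,2}/C_{A,1})^-1.5.
= (1.06/4.67)^(-1.5) = (0.2270)^(-1.5) = 9.25.
Selectivity toward D rises as C_A falls — low-concentration operation is favoured.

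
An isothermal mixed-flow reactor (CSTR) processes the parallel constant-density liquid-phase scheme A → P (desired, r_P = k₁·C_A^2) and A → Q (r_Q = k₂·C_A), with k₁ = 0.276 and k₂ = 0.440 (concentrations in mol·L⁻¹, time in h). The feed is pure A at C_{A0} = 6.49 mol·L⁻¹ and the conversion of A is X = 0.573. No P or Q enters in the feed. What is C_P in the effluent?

2.36 mol·L⁻¹

Exit C_A = C_{A0}(1−X) = 6.49×0.427 = 2.771 mol·L⁻¹.
A CSTR operates uniformly at the exit composition, giving r_P = 2.120 and r_Q = 1.219 (each k·C_A^n at C_A = 2.771).
Fraction of consumed A going to P: r_P/(r_P+r_Q) = 0.6348.
C_P = 0.6348·C_{A0}·X = 0.6348×6.49×0.573 = 2.36 mol·L⁻¹.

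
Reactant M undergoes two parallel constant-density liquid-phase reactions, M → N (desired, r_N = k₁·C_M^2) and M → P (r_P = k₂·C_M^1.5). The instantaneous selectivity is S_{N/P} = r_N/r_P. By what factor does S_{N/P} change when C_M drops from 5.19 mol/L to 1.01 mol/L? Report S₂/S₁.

S_{N/P} = (k₁/k₂)·C_M^0.5, so S₂/S₁ = (C_{M,2}/C_{M,1})^0.5.
= (1.01/5.19)^0.5 = (0.1946)^0.5 = 0.441.
Selectivity toward N falls as C_M falls — high-concentration operation is favoured.

0.441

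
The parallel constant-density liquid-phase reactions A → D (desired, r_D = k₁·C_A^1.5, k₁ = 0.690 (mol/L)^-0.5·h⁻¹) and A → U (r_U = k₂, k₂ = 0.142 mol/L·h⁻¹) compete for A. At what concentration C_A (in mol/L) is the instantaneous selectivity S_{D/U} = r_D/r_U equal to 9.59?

S_{D/U} = (k₁/k₂)·C_A^1.5 ⇒ C_A = (S·k₂/k₁)^(1/1.5).
= (9.59×0.142/0.690)^(0.6667) = (1.974)^(0.6667) = 1.57 mol/L.

1.57 mol/L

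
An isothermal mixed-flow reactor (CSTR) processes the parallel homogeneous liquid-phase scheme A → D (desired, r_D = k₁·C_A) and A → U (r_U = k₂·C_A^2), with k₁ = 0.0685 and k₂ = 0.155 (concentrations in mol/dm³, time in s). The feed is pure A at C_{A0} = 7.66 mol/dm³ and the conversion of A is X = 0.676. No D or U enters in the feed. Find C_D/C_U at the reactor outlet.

Exit C_A = C_{A0}(1−X) = 7.66×0.324 = 2.482 mol/dm³.
Rates in a CSTR are evaluated at the outlet concentration: r_D = 0.0685×2.482 = 0.1700, r_U = 0.155×2.482^2 = 0.9547.
Overall selectivity = C_D/C_U = r_Dτ/(r_Uτ) = r_D/r_U = 0.178.

0.178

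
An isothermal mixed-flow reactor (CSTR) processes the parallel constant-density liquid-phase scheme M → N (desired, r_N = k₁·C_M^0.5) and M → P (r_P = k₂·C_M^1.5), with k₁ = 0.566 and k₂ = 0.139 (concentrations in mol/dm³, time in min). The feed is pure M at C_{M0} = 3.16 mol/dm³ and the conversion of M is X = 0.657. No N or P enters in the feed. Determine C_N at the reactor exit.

1.64 mol/dm³

Exit C_M = C_{M0}(1−X) = 3.16×0.343 = 1.084 mol/dm³.
In a CSTR the entire volume is at exit conditions, so r_N = 0.566×1.084^0.5 = 0.5893 and r_P = 0.139×1.084^1.5 = 0.1569.
Fraction of consumed M going to N: r_N/(r_N+r_P) = 0.7898.
C_N = 0.7898·C_{M0}·X = 0.7898×3.16×0.657 = 1.64 mol/dm³.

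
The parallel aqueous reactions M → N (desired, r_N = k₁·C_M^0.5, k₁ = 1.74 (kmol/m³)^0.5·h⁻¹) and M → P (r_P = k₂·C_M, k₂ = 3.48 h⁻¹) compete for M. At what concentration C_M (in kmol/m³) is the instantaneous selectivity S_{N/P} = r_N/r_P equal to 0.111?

S_{N/P} = (k₁/k₂)·C_M^-0.5 ⇒ C_M = (S·k₂/k₁)^(-2).
= (0.111×3.48/1.74)^(-2) = (0.2220)^(-2) = 20.3 kmol/m³.

20.3 kmol/m³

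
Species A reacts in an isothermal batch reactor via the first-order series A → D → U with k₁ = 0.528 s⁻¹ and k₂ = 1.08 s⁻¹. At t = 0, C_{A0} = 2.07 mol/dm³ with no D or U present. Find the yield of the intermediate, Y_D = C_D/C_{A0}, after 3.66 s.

The intermediate concentration in a first-order A→B→C sequence is C_D = k₁C_{A0}(e^(−k₁t) − e^(−k₂t))/(k₂−k₁).
e^(−k₁t) = e^(−0.528×3.66) = e^(−1.932) = 0.1448; e^(−k₂t) = e^(−3.953) = 0.01920.
C_D = 0.528×2.07/(1.08−0.528) × (0.1448−0.01920) = 1.980×0.1256 = 0.2487 mol/dm³.
Y_D = C_D/C_{A0} = 0.2487/2.07 = 0.120.

0.120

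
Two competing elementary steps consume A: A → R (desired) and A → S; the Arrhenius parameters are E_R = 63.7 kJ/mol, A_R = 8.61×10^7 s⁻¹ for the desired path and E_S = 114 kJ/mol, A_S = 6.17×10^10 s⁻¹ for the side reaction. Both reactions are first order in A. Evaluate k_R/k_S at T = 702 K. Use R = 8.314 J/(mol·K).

k_R/k_S = (A_R/A_S)·exp[−(E_R−E_S)/(RT)] = (A_R/A_S)·exp[(E_S−E_R)/(RT)].
(E_S−E_R)/(RT) = (114−63.7)×10³/(8.314×702) = 50300/5836 = 8.618.
k_R/k_S = (8.61×10^7/6.17×10^10)·exp(8.618) = 0.001395 × 5532 = 7.72.

7.72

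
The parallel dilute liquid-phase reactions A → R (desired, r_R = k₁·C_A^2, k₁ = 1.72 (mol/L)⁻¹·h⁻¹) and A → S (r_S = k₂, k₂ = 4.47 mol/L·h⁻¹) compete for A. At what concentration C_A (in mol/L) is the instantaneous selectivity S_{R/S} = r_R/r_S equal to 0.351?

0.955 mol/L

S_{R/S} = (k₁/k₂)·C_A^2 ⇒ C_A = (S·k₂/k₁)^(0.5).
= (0.351×4.47/1.72)^(0.5) = (0.9122)^(0.5) = 0.955 mol/L.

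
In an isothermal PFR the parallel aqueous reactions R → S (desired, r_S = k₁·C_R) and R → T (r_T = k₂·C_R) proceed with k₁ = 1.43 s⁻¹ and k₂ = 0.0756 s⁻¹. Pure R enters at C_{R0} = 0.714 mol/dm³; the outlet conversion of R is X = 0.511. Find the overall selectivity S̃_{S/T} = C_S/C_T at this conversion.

C_R = C_{R0}(1−X) = 0.3491 mol/dm³.
Both paths are first order in R, so the instantaneous fraction to S is constant: dC_S/d(−C_R) = k₁/(k₁+k₂) = 0.9498.
C_S = 0.9498·(C_{R0}−C_R) = 0.9498×0.3649 = 0.347 mol/dm³.
C_T = (C_{R0}−C_R)−C_S = 0.01832 mol/dm³; S̃_{S/T} = 0.3465/0.01832 = 18.9.

18.9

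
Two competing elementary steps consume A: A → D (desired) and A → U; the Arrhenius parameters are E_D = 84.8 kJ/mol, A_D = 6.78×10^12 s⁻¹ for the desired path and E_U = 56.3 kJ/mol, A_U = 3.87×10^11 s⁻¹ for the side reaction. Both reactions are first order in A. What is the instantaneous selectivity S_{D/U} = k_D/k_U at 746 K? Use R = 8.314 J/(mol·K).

0.177

Since both paths have the same order in A, the concentration cancels and S_{D/U} = k_D/k_U = (A_D/A_U)·exp[(E_U−E_D)/(RT)].
(E_U−E_D)/(RT) = (56.3−84.8)×10³/(8.314×746) = -28500/6202 = -4.595.
k_D/k_U = (6.78×10^12/3.87×10^11)·exp(-4.595) = 17.52 × 0.01010 = 0.177.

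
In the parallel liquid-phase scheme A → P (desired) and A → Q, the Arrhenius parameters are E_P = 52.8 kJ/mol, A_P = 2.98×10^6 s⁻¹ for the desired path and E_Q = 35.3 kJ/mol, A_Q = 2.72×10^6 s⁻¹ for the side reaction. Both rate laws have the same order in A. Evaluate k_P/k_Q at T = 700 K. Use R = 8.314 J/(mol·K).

k_P/k_Q = (A_P/A_Q)·exp[−(E_P−E_Q)/(RT)] = (A_P/A_Q)·exp[(E_Q−E_P)/(RT)].
(E_Q−E_P)/(RT) = (35.3−52.8)×10³/(8.314×700) = -17500/5820 = -3.007.
k_P/k_Q = (2.98×10^6/2.72×10^6)·exp(-3.007) = 1.096 × 0.04944 = 0.0542.
Since E_P > E_Q, raising the temperature improves selectivity toward P.

0.0542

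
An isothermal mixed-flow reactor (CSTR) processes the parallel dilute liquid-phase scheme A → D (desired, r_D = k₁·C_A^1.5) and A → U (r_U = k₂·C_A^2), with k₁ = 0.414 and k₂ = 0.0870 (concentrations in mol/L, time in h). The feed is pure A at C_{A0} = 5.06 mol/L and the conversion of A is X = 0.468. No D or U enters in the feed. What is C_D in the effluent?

Exit C_A = C_{A0}(1−X) = 5.06×0.532 = 2.692 mol/L.
Rates in a CSTR are evaluated at the outlet concentration: r_D = 0.414×2.692^1.5 = 1.828, r_U = 0.0870×2.692^2 = 0.6304.
Fraction of consumed A going to D: r_D/(r_D+r_U) = 0.7436.
C_D = 0.7436·C_{A0}·X = 0.7436×5.06×0.468 = 1.76 mol/L.

1.76 mol/L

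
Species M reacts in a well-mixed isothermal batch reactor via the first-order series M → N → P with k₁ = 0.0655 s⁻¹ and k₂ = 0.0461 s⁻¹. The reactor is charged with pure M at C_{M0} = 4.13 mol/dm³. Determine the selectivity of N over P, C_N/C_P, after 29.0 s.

Solving the coupled first-order balances gives C_N(t) = [k₁/(k₂−k₁)]·C_{M0}·(e^(−k₁t) − e^(−k₂t)).
e^(−k₁t) = e^(−0.0655×29.0) = e^(−1.900) = 0.1496; e^(−k₂t) = e^(−1.337) = 0.2627.
C_N = 0.0655×4.13/(0.0461−0.0655) × (0.1496−0.2627) = (-13.94)×(-0.1130) = 1.576 mol/dm³.
C_M = C_{M0}e^(−k₁t) = 0.6180 mol/dm³, so C_P = C_{M0}−C_M−C_N = 1.936 mol/dm³; C_N/C_P = 0.814.

0.814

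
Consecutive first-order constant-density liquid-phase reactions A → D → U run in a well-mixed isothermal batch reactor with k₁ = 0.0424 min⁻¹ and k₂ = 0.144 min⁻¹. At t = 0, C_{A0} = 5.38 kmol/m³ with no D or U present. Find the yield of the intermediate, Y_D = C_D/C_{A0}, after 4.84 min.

The intermediate concentration in a first-order A→B→C sequence is C_D = k₁C_{A0}(e^(−k₁t) − e^(−k₂t))/(k₂−k₁).
e^(−k₁t) = e^(−0.0424×4.84) = e^(−0.2052) = 0.8145; e^(−k₂t) = e^(−0.6970) = 0.4981.
C_D = 0.0424×5.38/(0.144−0.0424) × (0.8145−0.4981) = 2.245×0.3164 = 0.7103 kmol/m³.
Y_D = C_D/C_{A0} = 0.7103/5.38 = 0.132.

0.132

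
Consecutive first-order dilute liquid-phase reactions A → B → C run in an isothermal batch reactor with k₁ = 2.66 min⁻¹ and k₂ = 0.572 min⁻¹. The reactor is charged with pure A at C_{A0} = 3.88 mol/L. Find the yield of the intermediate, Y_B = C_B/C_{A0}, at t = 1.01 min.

0.628

For first-order series with pure A initially, C_B(t) = k₁C_{A0}/(k₂−k₁)·(e^(−k₁t) − e^(−k₂t)).
e^(−k₁t) = e^(−2.66×1.01) = e^(−2.687) = 0.06811; e^(−k₂t) = e^(−0.5777) = 0.5612.
C_B = 2.66×3.88/(0.572−2.66) × (0.06811−0.5612) = (-4.943)×(-0.4931) = 2.437 mol/L.
Y_B = C_B/C_{A0} = 2.437/3.88 = 0.628.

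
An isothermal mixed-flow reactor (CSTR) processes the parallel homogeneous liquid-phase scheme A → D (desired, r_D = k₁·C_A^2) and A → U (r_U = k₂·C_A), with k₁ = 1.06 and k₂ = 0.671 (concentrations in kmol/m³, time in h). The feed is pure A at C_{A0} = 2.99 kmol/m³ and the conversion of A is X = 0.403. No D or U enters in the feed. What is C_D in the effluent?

0.890 kmol/m³

Exit C_A = C_{A0}(1−X) = 2.99×0.597 = 1.785 kmol/m³.
Rates in a CSTR are evaluated at the outlet concentration: r_D = 1.06×1.785^2 = 3.378, r_U = 0.671×1.785 = 1.198.
Fraction of consumed A going to D: r_D/(r_D+r_U) = 0.7382.
C_D = 0.7382·C_{A0}·X = 0.7382×2.99×0.403 = 0.890 kmol/m³.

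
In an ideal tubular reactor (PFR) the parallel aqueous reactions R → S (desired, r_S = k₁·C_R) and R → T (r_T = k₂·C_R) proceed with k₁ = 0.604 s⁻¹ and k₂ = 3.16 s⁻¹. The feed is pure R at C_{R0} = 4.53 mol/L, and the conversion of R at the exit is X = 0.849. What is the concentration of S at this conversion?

C_R = C_{R0}(1−X) = 0.6840 mol/L.
Both paths are first order in R, so the instantaneous fraction to S is constant: dC_S/d(−C_R) = k₁/(k₁+k₂) = 0.1605.
C_S = 0.1605·(C_{R0}−C_R) = 0.1605×3.846 = 0.617 mol/L.

0.617 mol/L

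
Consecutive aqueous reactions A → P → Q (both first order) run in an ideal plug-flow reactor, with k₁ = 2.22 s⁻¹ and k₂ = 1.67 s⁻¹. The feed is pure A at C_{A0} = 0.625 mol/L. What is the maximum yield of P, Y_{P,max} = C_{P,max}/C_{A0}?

At the optimum, C_{P,max}/C_{A0} = (k₁/k₂)^[k₂/(k₂−k₁)].
= (2.22/1.67)^(1.67/(1.67−2.22)) = (1.329)^(-3.036) = 0.4213.

0.421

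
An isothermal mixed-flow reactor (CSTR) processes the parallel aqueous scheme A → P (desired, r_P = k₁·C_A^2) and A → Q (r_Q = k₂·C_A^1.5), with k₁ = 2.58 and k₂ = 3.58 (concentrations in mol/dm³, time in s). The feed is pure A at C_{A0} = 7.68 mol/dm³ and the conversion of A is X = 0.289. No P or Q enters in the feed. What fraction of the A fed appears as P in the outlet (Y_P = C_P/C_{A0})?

0.181

Exit C_A = C_{A0}(1−X) = 7.68×0.711 = 5.460 mol/dm³.
In a CSTR the entire volume is at exit conditions, so r_P = 2.58×5.460^2 = 76.93 and r_Q = 3.58×5.460^1.5 = 45.68.
Fraction of consumed A going to P: r_P/(r_P+r_Q) = 0.6274.
C_P = 0.6274·C_{A0}·X = 0.6274×7.68×0.289 = 1.39 mol/dm³; Y_P = C_P/C_{A0} = 0.181.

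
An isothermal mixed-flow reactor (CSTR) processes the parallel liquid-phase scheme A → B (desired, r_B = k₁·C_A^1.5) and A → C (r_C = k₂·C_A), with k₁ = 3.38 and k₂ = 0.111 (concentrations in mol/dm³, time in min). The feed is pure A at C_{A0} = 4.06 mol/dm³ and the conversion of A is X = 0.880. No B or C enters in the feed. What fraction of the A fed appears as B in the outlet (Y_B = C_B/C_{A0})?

0.840

Exit C_A = C_{A0}(1−X) = 4.06×0.120 = 0.4872 mol/dm³.
Rates in a CSTR are evaluated at the outlet concentration: r_B = 3.38×0.4872^1.5 = 1.149, r_C = 0.111×0.4872 = 0.05408.
Fraction of consumed A going to B: r_B/(r_B+r_C) = 0.9551.
C_B = 0.9551·C_{A0}·X = 0.9551×4.06×0.880 = 3.41 mol/dm³; Y_B = C_B/C_{A0} = 0.840.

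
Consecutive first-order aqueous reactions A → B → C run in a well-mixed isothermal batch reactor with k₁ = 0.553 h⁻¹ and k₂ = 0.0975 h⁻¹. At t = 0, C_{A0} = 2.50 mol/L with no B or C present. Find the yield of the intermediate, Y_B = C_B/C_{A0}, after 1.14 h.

0.440

Solving the coupled first-order balances gives C_B(t) = [k₁/(k₂−k₁)]·C_{A0}·(e^(−k₁t) − e^(−k₂t)).
e^(−k₁t) = e^(−0.553×1.14) = e^(−0.6304) = 0.5324; e^(−k₂t) = e^(−0.1111) = 0.8948.
C_B = 0.553×2.50/(0.0975−0.553) × (0.5324−0.8948) = (-3.035)×(-0.3624) = 1.100 mol/L.
Y_B = C_B/C_{A0} = 1.100/2.50 = 0.440.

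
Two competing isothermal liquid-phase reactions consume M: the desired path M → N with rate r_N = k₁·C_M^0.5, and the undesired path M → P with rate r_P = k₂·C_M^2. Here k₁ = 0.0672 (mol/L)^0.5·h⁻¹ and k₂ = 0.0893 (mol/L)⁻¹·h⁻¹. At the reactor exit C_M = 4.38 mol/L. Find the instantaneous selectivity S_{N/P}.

0.0821

S_{N/P} = r_N/r_P = (k₁·C_M^0.5)/(k₂·C_M^2) = (k₁/k₂)·C_M^-1.5.
= (0.0672×4.380^0.5) / (0.0893×4.380^2) = 0.1406/1.713 = 0.0821.
The undesired path is higher order in M, so low C_M (CSTR or dilute feed) favours N.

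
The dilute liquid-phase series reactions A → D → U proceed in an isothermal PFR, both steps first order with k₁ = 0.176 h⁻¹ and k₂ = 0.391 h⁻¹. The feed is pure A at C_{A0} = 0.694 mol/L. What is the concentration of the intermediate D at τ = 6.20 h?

0.140 mol/L

Solving the coupled first-order balances gives C_D(τ) = [k₁/(k₂−k₁)]·C_{A0}·(e^(−k₁τ) − e^(−k₂τ)).
e^(−k₁τ) = e^(−0.176×6.20) = e^(−1.091) = 0.3358; e^(−k₂τ) = e^(−2.424) = 0.08855.
C_D = 0.176×0.694/(0.391−0.176) × (0.3358−0.08855) = 0.5681×0.2473 = 0.1405 mol/L.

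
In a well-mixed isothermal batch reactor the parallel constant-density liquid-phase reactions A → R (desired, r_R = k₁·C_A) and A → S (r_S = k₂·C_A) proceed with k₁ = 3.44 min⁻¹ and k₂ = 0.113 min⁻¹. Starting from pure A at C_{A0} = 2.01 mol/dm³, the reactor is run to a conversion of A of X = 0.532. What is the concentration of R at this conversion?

C_A = C_{A0}(1−X) = 0.9407 mol/dm³.
Both paths are first order in A, so the instantaneous fraction to R is constant: dC_R/d(−C_A) = k₁/(k₁+k₂) = 0.9682.
C_R = 0.9682·(C_{A0}−C_A) = 0.9682×1.069 = 1.04 mol/dm³.

1.04 mol/dm³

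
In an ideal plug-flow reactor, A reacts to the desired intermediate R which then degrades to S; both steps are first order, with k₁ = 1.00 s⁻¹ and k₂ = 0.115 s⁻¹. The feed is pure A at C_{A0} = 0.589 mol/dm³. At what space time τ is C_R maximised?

The intermediate peaks when r₁ = r₂, i.e. k₁e^(−k₁τ) = k₂e^(−k₂τ), giving τ_opt = ln(k₂/k₁)/(k₂−k₁).
= ln(0.115/1.00)/(0.115−1.00) = ln(0.1150)/-0.8850 = -2.163/-0.8850 = 2.44 s.

2.44 s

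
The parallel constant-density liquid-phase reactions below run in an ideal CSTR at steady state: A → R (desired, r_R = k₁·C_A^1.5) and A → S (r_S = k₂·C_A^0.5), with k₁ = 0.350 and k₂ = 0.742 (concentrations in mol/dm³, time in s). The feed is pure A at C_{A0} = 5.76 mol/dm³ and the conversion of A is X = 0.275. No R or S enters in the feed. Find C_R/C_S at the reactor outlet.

1.97

Exit C_A = C_{A0}(1−X) = 5.76×0.725 = 4.176 mol/dm³.
Rates in a CSTR are evaluated at the outlet concentration: r_R = 0.350×4.176^1.5 = 2.987, r_S = 0.742×4.176^0.5 = 1.516.
Overall selectivity = C_R/C_S = r_Rτ/(r_Sτ) = r_R/r_S = 1.97.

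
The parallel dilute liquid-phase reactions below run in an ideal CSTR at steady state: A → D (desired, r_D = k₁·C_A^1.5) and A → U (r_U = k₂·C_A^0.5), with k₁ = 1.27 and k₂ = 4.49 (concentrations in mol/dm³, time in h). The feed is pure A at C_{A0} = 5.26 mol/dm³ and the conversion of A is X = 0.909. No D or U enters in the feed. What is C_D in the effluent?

Exit C_A = C_{A0}(1−X) = 5.26×0.0910 = 0.4787 mol/dm³.
Rates in a CSTR are evaluated at the outlet concentration: r_D = 1.27×0.4787^1.5 = 0.4206, r_U = 4.49×0.4787^0.5 = 3.106.
Fraction of consumed A going to D: r_D/(r_D+r_U) = 0.1192.
C_D = 0.1192·C_{A0}·X = 0.1192×5.26×0.909 = 0.570 mol/dm³.

0.570 mol/dm³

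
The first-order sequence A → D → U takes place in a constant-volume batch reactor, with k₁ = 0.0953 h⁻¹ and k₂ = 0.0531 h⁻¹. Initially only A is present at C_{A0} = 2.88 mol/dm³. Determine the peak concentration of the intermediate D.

1.38 mol/dm³

At the optimum, C_{D,max}/C_{A0} = (k₁/k₂)^[k₂/(k₂−k₁)].
= (0.0953/0.0531)^(0.0531/(0.0531−0.0953)) = (1.795)^(-1.258) = 0.4791.
C_{D,max} = 0.4791×2.88 = 1.38 mol/dm³.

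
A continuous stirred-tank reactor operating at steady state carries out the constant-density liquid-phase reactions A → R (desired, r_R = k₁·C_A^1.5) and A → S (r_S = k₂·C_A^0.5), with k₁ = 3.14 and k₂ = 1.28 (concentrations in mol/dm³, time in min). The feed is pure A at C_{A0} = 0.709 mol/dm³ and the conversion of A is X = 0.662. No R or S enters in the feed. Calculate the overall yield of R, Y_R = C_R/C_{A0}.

Exit C_A = C_{A0}(1−X) = 0.709×0.338 = 0.2396 mol/dm³.
Rates in a CSTR are evaluated at the outlet concentration: r_R = 3.14×0.2396^1.5 = 0.3684, r_S = 1.28×0.2396^0.5 = 0.6266.
Fraction of consumed A going to R: r_R/(r_R+r_S) = 0.3702.
C_R = 0.3702·C_{A0}·X = 0.3702×0.709×0.662 = 0.174 mol/dm³; Y_R = C_R/C_{A0} = 0.245.

0.245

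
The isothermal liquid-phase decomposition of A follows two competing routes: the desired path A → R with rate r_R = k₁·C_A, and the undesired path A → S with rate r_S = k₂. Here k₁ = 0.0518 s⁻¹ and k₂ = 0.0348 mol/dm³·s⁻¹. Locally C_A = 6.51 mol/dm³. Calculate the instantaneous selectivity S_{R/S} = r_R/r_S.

S_{R/S} = r_R/r_S = (k₁·C_A)/(k₂) = (k₁/k₂)·C_A.
= (0.0518×6.510) / (0.0348) = 0.3372/0.03480 = 9.69.
Since the desired path is higher order in A, keeping C_A high (PFR or concentrated feed) favours R.

9.69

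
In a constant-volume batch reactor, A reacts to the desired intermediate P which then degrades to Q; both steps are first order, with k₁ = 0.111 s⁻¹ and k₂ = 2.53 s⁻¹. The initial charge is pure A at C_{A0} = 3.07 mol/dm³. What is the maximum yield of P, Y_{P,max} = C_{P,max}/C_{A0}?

0.0380

For a first-order series the maximum intermediate yield is C_{P,max}/C_{A0} = (k₁/k₂)^[k₂/(k₂−k₁)].
= (0.111/2.53)^(2.53/(2.53−0.111)) = (0.04387)^(1.046) = 0.03801.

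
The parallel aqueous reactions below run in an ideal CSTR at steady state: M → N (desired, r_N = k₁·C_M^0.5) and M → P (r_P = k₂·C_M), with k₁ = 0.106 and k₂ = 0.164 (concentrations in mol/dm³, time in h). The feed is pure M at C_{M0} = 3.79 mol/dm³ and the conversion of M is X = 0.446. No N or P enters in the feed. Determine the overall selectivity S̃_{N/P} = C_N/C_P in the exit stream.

Exit C_M = C_{M0}(1−X) = 3.79×0.554 = 2.100 mol/dm³.
Rates in a CSTR are evaluated at the outlet concentration: r_N = 0.106×2.100^0.5 = 0.1536, r_P = 0.164×2.100 = 0.3443.
Overall selectivity = C_N/C_P = r_Nτ/(r_Pτ) = r_N/r_P = 0.446.

0.446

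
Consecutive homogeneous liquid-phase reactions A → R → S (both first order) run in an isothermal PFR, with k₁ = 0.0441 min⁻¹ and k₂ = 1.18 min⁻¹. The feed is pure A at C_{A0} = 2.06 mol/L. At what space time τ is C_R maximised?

Setting dC_R/dτ = 0 gives τ_opt = ln(k₂/k₁)/(k₂−k₁).
= ln(1.18/0.0441)/(1.18−0.0441) = ln(26.76)/1.136 = 3.287/1.136 = 2.89 min.

2.89 min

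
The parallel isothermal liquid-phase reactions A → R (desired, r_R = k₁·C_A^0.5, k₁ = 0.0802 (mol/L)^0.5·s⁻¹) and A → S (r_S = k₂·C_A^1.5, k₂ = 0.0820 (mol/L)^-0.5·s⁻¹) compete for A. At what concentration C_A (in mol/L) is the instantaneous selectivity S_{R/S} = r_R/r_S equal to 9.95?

S_{R/S} = (k₁/k₂)·C_A⁻¹ ⇒ C_A = (S·k₂/k₁)^(-1).
= (9.95×0.0820/0.0802)^(-1) = (10.17)^(-1) = 0.0983 mol/L.

0.0983 mol/L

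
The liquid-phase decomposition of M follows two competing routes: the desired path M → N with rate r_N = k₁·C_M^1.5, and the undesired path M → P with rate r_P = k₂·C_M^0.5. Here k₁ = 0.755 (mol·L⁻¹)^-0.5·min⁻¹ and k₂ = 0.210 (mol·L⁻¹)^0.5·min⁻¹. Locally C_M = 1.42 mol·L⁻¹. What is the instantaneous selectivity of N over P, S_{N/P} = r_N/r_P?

5.11

S_{N/P} = r_N/r_P = (k₁·C_M^1.5)/(k₂·C_M^0.5) = (k₁/k₂)·C_M.
= (0.755×1.420^1.5) / (0.210×1.420^0.5) = 1.278/0.2502 = 5.11.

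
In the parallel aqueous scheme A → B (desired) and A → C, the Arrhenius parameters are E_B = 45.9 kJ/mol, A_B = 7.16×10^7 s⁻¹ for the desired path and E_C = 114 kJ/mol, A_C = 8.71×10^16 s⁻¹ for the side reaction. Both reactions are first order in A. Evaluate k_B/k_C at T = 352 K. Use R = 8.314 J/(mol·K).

10.5

k_B/k_C = (A_B/A_C)·exp[−(E_B−E_C)/(RT)] = (A_B/A_C)·exp[(E_C−E_B)/(RT)].
(E_C−E_B)/(RT) = (114−45.9)×10³/(8.314×352) = 68100/2927 = 23.27.
k_B/k_C = (7.16×10^7/8.71×10^16)·exp(23.27) = 8.220×10^-10 × 1.276×10^10 = 10.5.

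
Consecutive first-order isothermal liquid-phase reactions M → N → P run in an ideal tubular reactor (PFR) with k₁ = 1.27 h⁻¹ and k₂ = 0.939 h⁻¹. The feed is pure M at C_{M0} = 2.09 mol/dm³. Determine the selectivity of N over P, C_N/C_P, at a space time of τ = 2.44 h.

0.291

The intermediate concentration in a first-order A→B→C sequence is C_N = k₁C_{M0}(e^(−k₁τ) − e^(−k₂τ))/(k₂−k₁).
e^(−k₁τ) = e^(−1.27×2.44) = e^(−3.099) = 0.04510; e^(−k₂τ) = e^(−2.291) = 0.1011.
C_N = 1.27×2.09/(0.939−1.27) × (0.04510−0.1011) = (-8.019)×(-0.05605) = 0.4494 mol/dm³.
C_M = C_{M0}e^(−k₁τ) = 0.09427 mol/dm³, so C_P = C_{M0}−C_M−C_N = 1.546 mol/dm³; C_N/C_P = 0.291.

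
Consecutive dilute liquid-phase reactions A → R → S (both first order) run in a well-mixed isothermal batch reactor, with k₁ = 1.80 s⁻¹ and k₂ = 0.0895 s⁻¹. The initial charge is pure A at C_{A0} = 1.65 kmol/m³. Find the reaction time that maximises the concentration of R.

1.75 s

For first-order series the maximum of C_R occurs at t_opt = ln(k₂/k₁)/(k₂−k₁).
= ln(0.0895/1.80)/(0.0895−1.80) = ln(0.04972)/-1.711 = -3.001/-1.711 = 1.75 s.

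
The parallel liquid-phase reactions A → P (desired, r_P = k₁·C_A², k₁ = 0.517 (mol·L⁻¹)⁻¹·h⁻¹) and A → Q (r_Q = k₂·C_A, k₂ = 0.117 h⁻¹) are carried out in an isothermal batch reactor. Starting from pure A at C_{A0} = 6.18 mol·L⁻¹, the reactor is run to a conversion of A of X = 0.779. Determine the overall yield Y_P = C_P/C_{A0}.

0.728

C_A = C_{A0}(1−X) = 1.366 mol·L⁻¹.
Along a PFR/batch, dC_Q/dC_A = −r_Q/(r_P+r_Q) = −k₂/(k₂+k₁·C_A).
Integrating from C_{A0} to C_A: C_Q = (0.117/0.517)·ln[(0.117+0.517·6.18)/(0.117+0.517·1.37)] = 0.2263·ln(3.312/0.8231) = 0.3151 mol·L⁻¹.
Then C_P = (C_{A0}−C_A) − C_Q = 4.814 − 0.3151 = 4.499 mol·L⁻¹.
Y_P = C_P/C_{A0} = 4.499/6.18 = 0.728.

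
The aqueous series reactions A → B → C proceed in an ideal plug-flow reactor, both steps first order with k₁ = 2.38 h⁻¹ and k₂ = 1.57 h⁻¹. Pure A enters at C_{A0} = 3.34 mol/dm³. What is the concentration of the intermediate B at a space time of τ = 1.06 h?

The intermediate concentration in a first-order A→B→C sequence is C_B = k₁C_{A0}(e^(−k₁τ) − e^(−k₂τ))/(k₂−k₁).
e^(−k₁τ) = e^(−2.38×1.06) = e^(−2.523) = 0.08023; e^(−k₂τ) = e^(−1.664) = 0.1893.
C_B = 2.38×3.34/(1.57−2.38) × (0.08023−0.1893) = (-9.814)×(-0.1091) = 1.071 mol/dm³.

1.07 mol/dm³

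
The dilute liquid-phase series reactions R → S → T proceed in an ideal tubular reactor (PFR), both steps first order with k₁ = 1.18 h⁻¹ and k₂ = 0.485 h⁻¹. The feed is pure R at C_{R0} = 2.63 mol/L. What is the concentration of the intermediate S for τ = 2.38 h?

For first-order series with pure R initially, C_S(τ) = k₁C_{R0}/(k₂−k₁)·(e^(−k₁τ) − e^(−k₂τ)).
e^(−k₁τ) = e^(−1.18×2.38) = e^(−2.808) = 0.06030; e^(−k₂τ) = e^(−1.154) = 0.3153.
C_S = 1.18×2.63/(0.485−1.18) × (0.06030−0.3153) = (-4.465)×(-0.2550) = 1.139 mol/L.

1.14 mol/L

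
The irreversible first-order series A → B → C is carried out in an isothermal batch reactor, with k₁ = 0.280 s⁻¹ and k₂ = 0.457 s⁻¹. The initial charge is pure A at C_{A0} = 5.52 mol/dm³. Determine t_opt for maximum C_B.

2.77 s

For first-order series the maximum of C_B occurs at t_opt = ln(k₂/k₁)/(k₂−k₁).
= ln(0.457/0.280)/(0.457−0.280) = ln(1.632)/0.1770 = 0.4899/0.1770 = 2.77 s.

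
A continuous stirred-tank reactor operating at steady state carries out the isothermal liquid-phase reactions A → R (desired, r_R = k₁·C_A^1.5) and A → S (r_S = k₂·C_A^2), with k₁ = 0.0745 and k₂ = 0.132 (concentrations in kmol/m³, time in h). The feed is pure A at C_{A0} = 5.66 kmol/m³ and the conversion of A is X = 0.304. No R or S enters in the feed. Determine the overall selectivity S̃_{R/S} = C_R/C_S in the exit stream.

0.284

Exit C_A = C_{A0}(1−X) = 5.66×0.696 = 3.939 kmol/m³.
A CSTR operates uniformly at the exit composition, giving r_R = 0.5825 and r_S = 2.048 (each k·C_A^n at C_A = 3.939).
Overall selectivity = C_R/C_S = r_Rτ/(r_Sτ) = r_R/r_S = 0.284.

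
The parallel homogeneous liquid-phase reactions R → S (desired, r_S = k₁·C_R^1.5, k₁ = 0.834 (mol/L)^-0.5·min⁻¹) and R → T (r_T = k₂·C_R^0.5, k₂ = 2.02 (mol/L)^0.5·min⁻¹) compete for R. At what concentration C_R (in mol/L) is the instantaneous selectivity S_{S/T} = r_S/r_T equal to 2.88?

6.98 mol/L

S_{S/T} = (k₁/k₂)·C_R ⇒ C_R = S·k₂/k₁.
= 2.88×2.02/0.834 = 6.98 mol/L.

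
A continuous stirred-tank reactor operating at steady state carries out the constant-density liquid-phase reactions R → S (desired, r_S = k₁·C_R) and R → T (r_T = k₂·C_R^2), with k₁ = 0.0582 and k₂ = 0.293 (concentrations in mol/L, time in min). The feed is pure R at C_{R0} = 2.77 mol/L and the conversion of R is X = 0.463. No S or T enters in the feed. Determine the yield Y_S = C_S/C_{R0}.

0.0545

Exit C_R = C_{R0}(1−X) = 2.77×0.537 = 1.487 mol/L.
Rates in a CSTR are evaluated at the outlet concentration: r_S = 0.0582×1.487 = 0.08657, r_T = 0.293×1.487^2 = 0.6483.
Fraction of consumed R going to S: r_S/(r_S+r_T) = 0.1178.
C_S = 0.1178·C_{R0}·X = 0.1178×2.77×0.463 = 0.151 mol/L; Y_S = C_S/C_{R0} = 0.0545.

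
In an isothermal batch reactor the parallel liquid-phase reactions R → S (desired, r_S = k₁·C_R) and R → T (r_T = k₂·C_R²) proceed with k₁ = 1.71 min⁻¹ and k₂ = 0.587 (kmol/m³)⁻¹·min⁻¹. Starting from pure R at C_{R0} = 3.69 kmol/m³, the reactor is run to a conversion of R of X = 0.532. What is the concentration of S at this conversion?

C_R = C_{R0}(1−X) = 1.727 kmol/m³.
Along a PFR/batch, dC_S/dC_R = −r_S/(r_S+r_T) = −k₁/(k₁+k₂·C_R).
Integrating from C_{R0} to C_R: C_S = (1.71/0.587)·ln[(1.71+0.587·3.69)/(1.71+0.587·1.73)] = 2.913·ln(3.876/2.724) = 1.028 kmol/m³.

1.03 kmol/m³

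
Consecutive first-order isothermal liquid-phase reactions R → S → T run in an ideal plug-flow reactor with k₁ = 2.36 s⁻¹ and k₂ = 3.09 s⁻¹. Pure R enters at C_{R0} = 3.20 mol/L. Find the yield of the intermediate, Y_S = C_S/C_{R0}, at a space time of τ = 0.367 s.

0.320

For first-order series with pure R initially, C_S(τ) = k₁C_{R0}/(k₂−k₁)·(e^(−k₁τ) − e^(−k₂τ)).
e^(−k₁τ) = e^(−2.36×0.367) = e^(−0.8661) = 0.4206; e^(−k₂τ) = e^(−1.134) = 0.3217.
C_S = 2.36×3.20/(3.09−2.36) × (0.4206−0.3217) = 10.35×0.09885 = 1.023 mol/L.
Y_S = C_S/C_{R0} = 1.023/3.20 = 0.320.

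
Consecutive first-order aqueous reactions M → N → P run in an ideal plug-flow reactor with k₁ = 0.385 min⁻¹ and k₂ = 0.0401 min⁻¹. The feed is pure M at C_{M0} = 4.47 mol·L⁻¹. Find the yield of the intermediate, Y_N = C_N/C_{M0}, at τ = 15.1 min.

0.606

For first-order series with pure M initially, C_N(τ) = k₁C_{M0}/(k₂−k₁)·(e^(−k₁τ) − e^(−k₂τ)).
e^(−k₁τ) = e^(−0.385×15.1) = e^(−5.814) = 0.002987; e^(−k₂τ) = e^(−0.6055) = 0.5458.
C_N = 0.385×4.47/(0.0401−0.385) × (0.002987−0.5458) = (-4.990)×(-0.5428) = 2.708 mol·L⁻¹.
Y_N = C_N/C_{M0} = 2.708/4.47 = 0.606.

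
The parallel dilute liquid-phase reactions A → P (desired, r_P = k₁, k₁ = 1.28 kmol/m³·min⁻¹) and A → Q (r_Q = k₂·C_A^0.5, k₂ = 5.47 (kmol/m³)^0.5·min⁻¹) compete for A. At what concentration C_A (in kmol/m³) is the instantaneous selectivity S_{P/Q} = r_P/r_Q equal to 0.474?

S_{P/Q} = (k₁/k₂)·C_A^-0.5 ⇒ C_A = (S·k₂/k₁)^(-2).
= (0.474×5.47/1.28)^(-2) = (2.026)^(-2) = 0.244 kmol/m³.

0.244 kmol/m³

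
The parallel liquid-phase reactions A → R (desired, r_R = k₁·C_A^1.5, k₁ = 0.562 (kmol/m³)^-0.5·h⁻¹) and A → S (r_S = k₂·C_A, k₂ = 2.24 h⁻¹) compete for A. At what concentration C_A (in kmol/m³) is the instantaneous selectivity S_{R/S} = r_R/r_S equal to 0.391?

S_{R/S} = (k₁/k₂)·C_A^0.5 ⇒ C_A = (S·k₂/k₁)^(2).
= (0.391×2.24/0.562)^(2) = (1.558)^(2) = 2.43 kmol/m³.

2.43 kmol/m³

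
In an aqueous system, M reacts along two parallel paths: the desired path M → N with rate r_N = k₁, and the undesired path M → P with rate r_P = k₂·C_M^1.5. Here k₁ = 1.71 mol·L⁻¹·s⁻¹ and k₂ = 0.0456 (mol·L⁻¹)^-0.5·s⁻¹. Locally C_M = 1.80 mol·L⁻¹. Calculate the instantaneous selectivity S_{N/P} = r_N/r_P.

15.5

S_{N/P} = r_N/r_P = (k₁)/(k₂·C_M^1.5) = (k₁/k₂)·C_M^-1.5.
= (1.71) / (0.0456×1.800^1.5) = 1.710/0.1101 = 15.5.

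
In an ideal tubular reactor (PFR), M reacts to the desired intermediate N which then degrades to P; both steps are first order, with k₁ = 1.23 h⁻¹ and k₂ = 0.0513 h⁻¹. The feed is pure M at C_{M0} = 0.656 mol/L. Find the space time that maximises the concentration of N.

2.70 h

The intermediate peaks when r₁ = r₂, i.e. k₁e^(−k₁τ) = k₂e^(−k₂τ), giving τ_opt = ln(k₂/k₁)/(k₂−k₁).
= ln(0.0513/1.23)/(0.0513−1.23) = ln(0.04171)/-1.179 = -3.177/-1.179 = 2.70 h.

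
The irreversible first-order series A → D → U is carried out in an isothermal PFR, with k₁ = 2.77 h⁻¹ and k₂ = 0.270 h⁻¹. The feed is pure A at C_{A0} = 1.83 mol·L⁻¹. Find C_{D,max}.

Evaluating C_D at τ_opt = ln(k₂/k₁)/(k₂−k₁) gives C_{D,max}/C_{A0} = (k₁/k₂)^[k₂/(k₂−k₁)].
= (2.77/0.270)^(0.270/(0.270−2.77)) = (10.26)^(-0.1080) = 0.7777.
C_{D,max} = 0.7777×1.83 = 1.42 mol·L⁻¹.

1.42 mol·L⁻¹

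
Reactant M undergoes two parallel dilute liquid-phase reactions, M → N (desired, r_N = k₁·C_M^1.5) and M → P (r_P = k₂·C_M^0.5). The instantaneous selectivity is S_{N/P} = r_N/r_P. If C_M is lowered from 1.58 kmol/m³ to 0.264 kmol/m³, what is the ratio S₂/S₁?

0.167

S_{N/P} = (k₁/k₂)·C_M, so S₂/S₁ = (C_{M,2}/C_{M,1}).
= 0.264/1.58 = 0.167.
Selectivity toward N falls as C_M falls — high-concentration operation is favoured.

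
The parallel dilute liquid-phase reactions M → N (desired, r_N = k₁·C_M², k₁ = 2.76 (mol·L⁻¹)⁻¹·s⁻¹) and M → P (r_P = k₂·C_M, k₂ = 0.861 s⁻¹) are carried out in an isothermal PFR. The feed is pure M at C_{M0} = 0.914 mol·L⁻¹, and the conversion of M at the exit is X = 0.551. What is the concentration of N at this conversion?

C_M = C_{M0}(1−X) = 0.4104 mol·L⁻¹.
Along a PFR/batch, dC_P/dC_M = −r_P/(r_N+r_P) = −k₂/(k₂+k₁·C_M).
Integrating from C_{M0} to C_M: C_P = (0.861/2.76)·ln[(0.861+2.76·0.914)/(0.861+2.76·0.410)] = 0.3120·ln(3.384/1.994) = 0.1650 mol·L⁻¹.
Then C_N = (C_{M0}−C_M) − C_P = 0.5036 − 0.1650 = 0.3386 mol·L⁻¹.

0.339 mol·L⁻¹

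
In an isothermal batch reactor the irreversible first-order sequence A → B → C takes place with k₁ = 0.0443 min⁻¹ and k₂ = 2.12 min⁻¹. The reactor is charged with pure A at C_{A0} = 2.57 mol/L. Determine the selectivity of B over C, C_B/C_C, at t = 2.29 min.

0.247

Solving the coupled first-order balances gives C_B(t) = [k₁/(k₂−k₁)]·C_{A0}·(e^(−k₁t) − e^(−k₂t)).
e^(−k₁t) = e^(−0.0443×2.29) = e^(−0.1014) = 0.9035; e^(−k₂t) = e^(−4.855) = 0.007791.
C_B = 0.0443×2.57/(2.12−0.0443) × (0.9035−0.007791) = 0.05485×0.8957 = 0.04913 mol/L.
C_A = C_{A0}e^(−k₁t) = 2.322 mol/L, so C_C = C_{A0}−C_A−C_B = 0.1988 mol/L; C_B/C_C = 0.247.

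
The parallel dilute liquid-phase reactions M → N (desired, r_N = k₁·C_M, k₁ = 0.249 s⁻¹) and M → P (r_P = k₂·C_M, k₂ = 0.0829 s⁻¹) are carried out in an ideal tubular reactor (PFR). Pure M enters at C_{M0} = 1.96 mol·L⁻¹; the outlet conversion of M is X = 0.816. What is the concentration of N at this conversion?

1.20 mol·L⁻¹

C_M = C_{M0}(1−X) = 0.3606 mol·L⁻¹.
Both paths are first order in M, so the instantaneous fraction to N is constant: dC_N/d(−C_M) = k₁/(k₁+k₂) = 0.7502.
C_N = 0.7502·(C_{M0}−C_M) = 0.7502×1.599 = 1.20 mol·L⁻¹.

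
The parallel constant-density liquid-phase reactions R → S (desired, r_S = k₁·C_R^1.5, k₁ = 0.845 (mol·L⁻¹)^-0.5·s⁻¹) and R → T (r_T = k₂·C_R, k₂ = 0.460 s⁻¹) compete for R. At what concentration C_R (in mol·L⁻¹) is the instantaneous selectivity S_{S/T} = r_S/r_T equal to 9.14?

24.8 mol·L⁻¹

S_{S/T} = (k₁/k₂)·C_R^0.5 ⇒ C_R = (S·k₂/k₁)^(2).
= (9.14×0.460/0.845)^(2) = (4.976)^(2) = 24.8 mol·L⁻¹.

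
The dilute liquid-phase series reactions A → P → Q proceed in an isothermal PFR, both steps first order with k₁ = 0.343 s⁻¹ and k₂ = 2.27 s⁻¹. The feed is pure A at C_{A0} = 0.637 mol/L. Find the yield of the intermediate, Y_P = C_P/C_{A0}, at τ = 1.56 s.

The intermediate concentration in a first-order A→B→C sequence is C_P = k₁C_{A0}(e^(−k₁τ) − e^(−k₂τ))/(k₂−k₁).
e^(−k₁τ) = e^(−0.343×1.56) = e^(−0.5351) = 0.5856; e^(−k₂τ) = e^(−3.541) = 0.02898.
C_P = 0.343×0.637/(2.27−0.343) × (0.5856−0.02898) = 0.1134×0.5566 = 0.06311 mol/L.
Y_P = C_P/C_{A0} = 0.06311/0.637 = 0.0991.

0.0991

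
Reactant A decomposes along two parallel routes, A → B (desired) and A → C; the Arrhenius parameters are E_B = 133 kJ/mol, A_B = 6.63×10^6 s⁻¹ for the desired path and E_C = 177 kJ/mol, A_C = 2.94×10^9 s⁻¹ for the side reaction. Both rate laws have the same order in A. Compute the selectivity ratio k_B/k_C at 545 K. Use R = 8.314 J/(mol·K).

37.2

k_B/k_C = (A_B/A_C)·exp[−(E_B−E_C)/(RT)] = (A_B/A_C)·exp[(E_C−E_B)/(RT)].
(E_C−E_B)/(RT) = (177−133)×10³/(8.314×545) = 44000/4531 = 9.711.
k_B/k_C = (6.63×10^6/2.94×10^9)·exp(9.711) = 0.002255 × 16492 = 37.2.
Since E_B < E_C, lowering the temperature improves selectivity toward B.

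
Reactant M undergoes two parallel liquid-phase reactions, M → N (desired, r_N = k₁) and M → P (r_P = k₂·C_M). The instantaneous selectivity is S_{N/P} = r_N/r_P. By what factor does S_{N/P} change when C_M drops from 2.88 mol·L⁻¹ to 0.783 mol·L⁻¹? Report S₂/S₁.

3.68

S_{N/P} = (k₁/k₂)·C_M⁻¹, so S₂/S₁ = (C_{M,2}/C_{M,1})⁻¹.
= 2.88/0.783 = 3.68.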